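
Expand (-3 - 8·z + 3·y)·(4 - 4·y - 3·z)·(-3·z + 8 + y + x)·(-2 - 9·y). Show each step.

296·z + 1154·y·z + 192 + 504·y - 1476·y^2 + 24·x + 60·x·y - 919·y^2·z + 672·y^3 - 192·x·y^2 - 522·z^2 - 2259·y·z^2 + 46·x·z + 161·x·y·z + 405·y^2·z^2 - 531·y^3·z - 207·x·y^2·z + 144·z^3 + 648·y·z^3 - 48·x·z^2 - 216·x·y·z^2 + 108·y^4 + 108·x·y^3

(-3 - 8·z + 3·y)·(4 - 4·y - 3·z)·(-3·z + 8 + y + x)·(-2 - 9·y)
= (-12 + 12·y + 9·z - 32·z + 32·y·z + 24·z^2 + 12·y - 12·y^2 - 9·y·z)·(-3·z + 8 + y + x)·(-2 - 9·y)    [distributive law]
= (-12 + 24·y - 23·z + 23·y·z + 24·z^2 - 12·y^2)·(-3·z + 8 + y + x)·(-2 - 9·y)    [combine like terms]
= (36·z - 96 - 12·y - 12·x - 72·y·z + 192·y + 24·y^2 + 24·x·y + 69·z^2 - 184·z - 23·y·z - 23·x·z - 69·y·z^2 + 184·y·z + 23·y^2·z + 23·x·y·z - 72·z^3 + 192·z^2 + 24·y·z^2 + 24·x·z^2 + 36·y^2·z - 96·y^2 - 12·y^3 - 12·x·y^2)·(-2 - 9·y)    [distributive law]
= (-148·z - 96 + 180·y - 12·x + 89·y·z - 72·y^2 + 24·x·y + 261·z^2 - 23·x·z - 45·y·z^2 + 59·y^2·z + 23·x·y·z - 72·z^3 + 24·x·z^2 - 12·y^3 - 12·x·y^2)·(-2 - 9·y)    [combine like terms]
= 296·z + 1332·y·z + 192 + 864·y - 360·y - 1620·y^2 + 24·x + 108·x·y - 178·y·z - 801·y^2·z + 144·y^2 + 648·y^3 - 48·x·y - 216·x·y^2 - 522·z^2 - 2349·y·z^2 + 46·x·z + 207·x·y·z + 90·y·z^2 + 405·y^2·z^2 - 118·y^2·z - 531·y^3·z - 46·x·y·z - 207·x·y^2·z + 144·z^3 + 648·y·z^3 - 48·x·z^2 - 216·x·y·z^2 + 24·y^3 + 108·y^4 + 24·x·y^2 + 108·x·y^3    [distributive law]
= 296·z + 1154·y·z + 192 + 504·y - 1476·y^2 + 24·x + 60·x·y - 919·y^2·z + 672·y^3 - 192·x·y^2 - 522·z^2 - 2259·y·z^2 + 46·x·z + 161·x·y·z + 405·y^2·z^2 - 531·y^3·z - 207·x·y^2·z + 144·z^3 + 648·y·z^3 - 48·x·z^2 - 216·x·y·z^2 + 108·y^4 + 108·x·y^3    [combine like terms]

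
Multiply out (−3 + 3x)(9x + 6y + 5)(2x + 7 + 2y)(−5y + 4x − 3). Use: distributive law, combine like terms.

−831x^2y + 498x^3 − 951x^2 − 252xy − 78x − 582xy^2 + 888y^2 + 993y + 180y^3 + 315 + 90x^3y + 216x^4 − 306x^2y^2 − 180xy^3

(−3 + 3x)(9x + 6y + 5)(2x + 7 + 2y)(−5y + 4x − 3)
= (−27x − 18y − 15 + 27x^2 + 18xy + 15x)(2x + 7 + 2y)(−5y + 4x − 3)    [distributive law]
= (−12x − 18y − 15 + 27x^2 + 18xy)(2x + 7 + 2y)(−5y + 4x − 3)    [combine like terms]
= (−24x^2 − 84x − 24xy − 36xy − 126y − 36y^2 − 30x − 105 − 30y + 54x^3 + 189x^2 + 54x^2y + 36x^2y + 126xy + 36xy^2)(−5y + 4x − 3)    [distributive law]
= (165x^2 − 114x + 66xy − 156y − 36y^2 − 105 + 54x^3 + 90x^2y + 36xy^2)(−5y + 4x − 3)    [combine like terms]
= −825x^2y + 660x^3 − 495x^2 + 570xy − 456x^2 + 342x − 330xy^2 + 264x^2y − 198xy + 780y^2 − 624xy + 468y + 180y^3 − 144xy^2 + 108y^2 + 525y − 420x + 315 − 270x^3y + 216x^4 − 162x^3 − 450x^2y^2 + 360x^3y − 270x^2y − 180xy^3 + 144x^2y^2 − 108xy^2    [distributive law]
= −831x^2y + 498x^3 − 951x^2 − 252xy − 78x − 582xy^2 + 888y^2 + 993y + 180y^3 + 315 + 90x^3y + 216x^4 − 306x^2y^2 − 180xy^3    [combine like terms]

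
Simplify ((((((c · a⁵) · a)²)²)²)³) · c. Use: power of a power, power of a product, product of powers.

((((((c · a⁵) · a)²)²)²)³) · c
= (((((c · a⁵) · a)²)²)⁶) · c    [power of a power]
= ((((c · a⁵) · a)²)¹²) · c    [power of a power]
= (((c · a⁵) · a)²⁴) · c    [power of a power]
= (((c · a⁵)²⁴) · (a²⁴)) · c    [power of a product]
= (((c²⁴) · ((a⁵)²⁴)) · (a²⁴)) · c    [power of a product]
= ((c²⁴ · a¹²⁰) · (a²⁴)) · c    [power of a power]
= a¹⁴⁴c²⁵    [product of powers]

a¹⁴⁴c²⁵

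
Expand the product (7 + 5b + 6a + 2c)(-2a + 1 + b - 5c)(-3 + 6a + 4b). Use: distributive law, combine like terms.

(7 + 5b + 6a + 2c)(-2a + 1 + b - 5c)(-3 + 6a + 4b)
= (-14a + 7 + 7b - 35c - 10ab + 5b + 5b² - 25bc - 12a² + 6a + 6ab - 30ac - 4ac + 2c + 2bc - 10c²)(-3 + 6a + 4b)    [distributive law]
= (-8a + 7 + 12b - 33c - 4ab + 5b² - 23bc - 12a² - 34ac - 10c²)(-3 + 6a + 4b)    [combine like terms]
= 24a - 48a² - 32ab - 21 + 42a + 28b - 36b + 72ab + 48b² + 99c - 198ac - 132bc + 12ab - 24a²b - 16ab² - 15b² + 30ab² + 20b³ + 69bc - 138abc - 92b²c + 36a² - 72a³ - 48a²b + 102ac - 204a²c - 136abc + 30c² - 60ac² - 40bc²    [distributive law]
= 66a - 12a² + 52ab - 21 - 8b + 33b² + 99c - 96ac - 63bc - 72a²b + 14ab² + 20b³ - 274abc - 92b²c - 72a³ - 204a²c + 30c² - 60ac² - 40bc²    [combine like terms]

66a - 12a² + 52ab - 21 - 8b + 33b² + 99c - 96ac - 63bc - 72a²b + 14ab² + 20b³ - 274abc - 92b²c - 72a³ - 204a²c + 30c² - 60ac² - 40bc²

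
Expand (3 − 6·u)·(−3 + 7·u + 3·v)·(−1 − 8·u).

(3 − 6·u)·(−3 + 7·u + 3·v)·(−1 − 8·u)
= (−9 + 21·u + 9·v + 18·u − 42·u^2 − 18·u·v)·(−1 − 8·u)    [distributive law]
= (−9 + 39·u + 9·v − 42·u^2 − 18·u·v)·(−1 − 8·u)    [combine like terms]
= 9 + 72·u − 39·u − 312·u^2 − 9·v − 72·u·v + 42·u^2 + 336·u^3 + 18·u·v + 144·u^2·v    [distributive law]
= 9 + 33·u − 270·u^2 − 9·v − 54·u·v + 336·u^3 + 144·u^2·v    [combine like terms]

9 + 33·u − 270·u^2 − 9·v − 54·u·v + 336·u^3 + 144·u^2·v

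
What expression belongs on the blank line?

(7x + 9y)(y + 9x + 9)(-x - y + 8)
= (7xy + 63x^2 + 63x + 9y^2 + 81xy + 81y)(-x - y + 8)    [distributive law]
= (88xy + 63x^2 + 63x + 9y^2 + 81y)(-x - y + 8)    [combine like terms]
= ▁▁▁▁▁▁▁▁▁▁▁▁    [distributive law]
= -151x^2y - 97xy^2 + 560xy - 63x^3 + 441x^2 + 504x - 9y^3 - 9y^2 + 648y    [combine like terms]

After distributive law, the bracketed line is:

-88x^2y - 88xy^2 + 704xy - 63x^3 - 63x^2y + 504x^2 - 63x^2 - 63xy + 504x - 9xy^2 - 9y^3 + 72y^2 - 81xy - 81y^2 + 648y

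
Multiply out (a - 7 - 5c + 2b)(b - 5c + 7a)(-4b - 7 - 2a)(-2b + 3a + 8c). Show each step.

104ab³ - 76a²b² - 712ab²c - 168ab² + 217a²b + 315abc - 146a³b - 54a²bc + 1320abc² + 1022a²c + 1155ac² + 128a³c + 490a²c² + 147a³ - 42a⁴ - 28b³ + 182b²c - 98b² - 539ab + 882bc + 70bc² + 2009ac - 1960c² + 1029a² - 184b³c + 680b²c² - 800bc³ - 1400c³ - 400ac³ + 16b⁴

(a - 7 - 5c + 2b)(b - 5c + 7a)(-4b - 7 - 2a)(-2b + 3a + 8c)
= (ab - 5ac + 7a² - 7b + 35c - 49a - 5bc + 25c² - 35ac + 2b² - 10bc + 14ab)(-4b - 7 - 2a)(-2b + 3a + 8c)    [distributive law]
= (15ab - 40ac + 7a² - 7b + 35c - 49a - 15bc + 25c² + 2b²)(-4b - 7 - 2a)(-2b + 3a + 8c)    [combine like terms]
= (-60ab² - 105ab - 30a²b + 160abc + 280ac + 80a²c - 28a²b - 49a² - 14a³ + 28b² + 49b + 14ab - 140bc - 245c - 70ac + 196ab + 343a + 98a² + 60b²c + 105bc + 30abc - 100bc² - 175c² - 50ac² - 8b³ - 14b² - 4ab²)(-2b + 3a + 8c)    [distributive law]
= (-64ab² + 105ab - 58a²b + 190abc + 210ac + 80a²c + 49a² - 14a³ + 14b² + 49b - 35bc - 245c + 343a + 60b²c - 100bc² - 175c² - 50ac² - 8b³)(-2b + 3a + 8c)    [combine like terms]
= 128ab³ - 192a²b² - 512ab²c - 210ab² + 315a²b + 840abc + 116a²b² - 174a³b - 464a²bc - 380ab²c + 570a²bc + 1520abc² - 420abc + 630a²c + 1680ac² - 160a²bc + 240a³c + 640a²c² - 98a²b + 147a³ + 392a²c + 28a³b - 42a⁴ - 112a³c - 28b³ + 42ab² + 112b²c - 98b² + 147ab + 392bc + 70b²c - 105abc - 280bc² + 490bc - 735ac - 1960c² - 686ab + 1029a² + 2744ac - 120b³c + 180ab²c + 480b²c² + 200b²c² - 300abc² - 800bc³ + 350bc² - 525ac² - 1400c³ + 100abc² - 150a²c² - 400ac³ + 16b⁴ - 24ab³ - 64b³c    [distributive law]
= 104ab³ - 76a²b² - 712ab²c - 168ab² + 217a²b + 315abc - 146a³b - 54a²bc + 1320abc² + 1022a²c + 1155ac² + 128a³c + 490a²c² + 147a³ - 42a⁴ - 28b³ + 182b²c - 98b² - 539ab + 882bc + 70bc² + 2009ac - 1960c² + 1029a² - 184b³c + 680b²c² - 800bc³ - 1400c³ - 400ac³ + 16b⁴    [combine like terms]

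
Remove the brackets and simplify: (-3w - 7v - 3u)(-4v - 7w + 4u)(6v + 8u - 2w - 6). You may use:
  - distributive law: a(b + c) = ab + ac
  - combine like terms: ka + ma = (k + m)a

310v^2w + 574uvw + 4vw^2 - 366vw + 150uw^2 - 42w^3 - 126w^2 + 96u^2w - 54uw + 168v^3 + 128uv^2 - 168v^2 - 200u^2v + 96uv - 96u^3 + 72u^2

(-3w - 7v - 3u)(-4v - 7w + 4u)(6v + 8u - 2w - 6)
= (12vw + 21w^2 - 12uw + 28v^2 + 49vw - 28uv + 12uv + 21uw - 12u^2)(6v + 8u - 2w - 6)    [distributive law]
= (61vw + 21w^2 + 9uw + 28v^2 - 16uv - 12u^2)(6v + 8u - 2w - 6)    [combine like terms]
= 366v^2w + 488uvw - 122vw^2 - 366vw + 126vw^2 + 168uw^2 - 42w^3 - 126w^2 + 54uvw + 72u^2w - 18uw^2 - 54uw + 168v^3 + 224uv^2 - 56v^2w - 168v^2 - 96uv^2 - 128u^2v + 32uvw + 96uv - 72u^2v - 96u^3 + 24u^2w + 72u^2    [distributive law]
= 310v^2w + 574uvw + 4vw^2 - 366vw + 150uw^2 - 42w^3 - 126w^2 + 96u^2w - 54uw + 168v^3 + 128uv^2 - 168v^2 - 200u^2v + 96uv - 96u^3 + 72u^2    [combine like terms]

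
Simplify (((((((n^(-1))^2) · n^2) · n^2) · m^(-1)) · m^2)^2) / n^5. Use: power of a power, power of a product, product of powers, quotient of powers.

(((((((n^(-1))^2) · n^2) · n^2) · m^(-1)) · m^2)^2) / n^5
= (((((((n^(-1))^2) · n^2) · n^2) · m^(-1))^2) · ((m^2)^2)) / n^5    [power of a product]
= (((((((n^(-1))^2) · n^2) · n^2)^2) · ((m^(-1))^2)) · ((m^2)^2)) / n^5    [power of a product]
= (((((((n^(-1))^2) · n^2)^2) · ((n^2)^2)) · ((m^(-1))^2)) · ((m^2)^2)) / n^5    [power of a product]
= (((((((n^(-1))^2)^2) · ((n^2)^2)) · ((n^2)^2)) · ((m^(-1))^2)) · ((m^2)^2)) / n^5    [power of a product]
= ((((((n^(-1))^4) · ((n^2)^2)) · ((n^2)^2)) · ((m^(-1))^2)) · ((m^2)^2)) / n^5    [power of a power]
= ((((n^(-4) · ((n^2)^2)) · ((n^2)^2)) · ((m^(-1))^2)) · ((m^2)^2)) / n^5    [power of a power]
= ((((n^(-4) · n^4) · ((n^2)^2)) · ((m^(-1))^2)) · ((m^2)^2)) / n^5    [power of a power]
= (((n^0 · ((n^2)^2)) · ((m^(-1))^2)) · ((m^2)^2)) / n^5    [product of powers]
= (((n^0 · n^4) · ((m^(-1))^2)) · ((m^2)^2)) / n^5    [power of a power]
= ((n^4 · ((m^(-1))^2)) · ((m^2)^2)) / n^5    [product of powers]
= ((n^4 · m^(-2)) · ((m^2)^2)) / n^5    [power of a power]
= ((n^4 · m^(-2)) · m^4) / n^5    [power of a power]
= m^2n^(-1)    [quotient of powers; product of powers]

m^2n^(-1)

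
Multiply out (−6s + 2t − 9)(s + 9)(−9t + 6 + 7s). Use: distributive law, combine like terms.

68s^2t − 477s^2 − 42s^3 + 705st − 945s − 18st^2 − 162t^2 + 837t − 486

(−6s + 2t − 9)(s + 9)(−9t + 6 + 7s)
= (−6s^2 − 54s + 2st + 18t − 9s − 81)(−9t + 6 + 7s)    [distributive law]
= (−6s^2 − 63s + 2st + 18t − 81)(−9t + 6 + 7s)    [combine like terms]
= 54s^2t − 36s^2 − 42s^3 + 567st − 378s − 441s^2 − 18st^2 + 12st + 14s^2t − 162t^2 + 108t + 126st + 729t − 486 − 567s    [distributive law]
= 68s^2t − 477s^2 − 42s^3 + 705st − 945s − 18st^2 − 162t^2 + 837t − 486    [combine like terms]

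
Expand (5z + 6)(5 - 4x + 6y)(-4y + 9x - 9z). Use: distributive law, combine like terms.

-424yz + 441xz - 225z^2 + 350xyz - 180x^2z + 180xz^2 - 120y^2z - 270yz^2 - 120y + 270x - 270z + 420xy - 216x^2 - 144y^2

(5z + 6)(5 - 4x + 6y)(-4y + 9x - 9z)
= (25z - 20xz + 30yz + 30 - 24x + 36y)(-4y + 9x - 9z)    [distributive law]
= -100yz + 225xz - 225z^2 + 80xyz - 180x^2z + 180xz^2 - 120y^2z + 270xyz - 270yz^2 - 120y + 270x - 270z + 96xy - 216x^2 + 216xz - 144y^2 + 324xy - 324yz    [distributive law]
= -424yz + 441xz - 225z^2 + 350xyz - 180x^2z + 180xz^2 - 120y^2z - 270yz^2 - 120y + 270x - 270z + 420xy - 216x^2 - 144y^2    [combine like terms]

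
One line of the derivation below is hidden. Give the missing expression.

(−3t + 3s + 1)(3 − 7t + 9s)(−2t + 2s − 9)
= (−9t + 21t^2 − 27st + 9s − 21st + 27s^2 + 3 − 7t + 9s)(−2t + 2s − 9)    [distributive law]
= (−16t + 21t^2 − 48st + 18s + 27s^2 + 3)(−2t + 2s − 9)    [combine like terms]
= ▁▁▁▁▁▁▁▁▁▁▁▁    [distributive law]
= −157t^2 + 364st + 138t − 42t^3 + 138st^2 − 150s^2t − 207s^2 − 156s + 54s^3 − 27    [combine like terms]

Applying distributive law to the line above:

32t^2 − 32st + 144t − 42t^3 + 42st^2 − 189t^2 + 96st^2 − 96s^2t + 432st − 36st + 36s^2 − 162s − 54s^2t + 54s^3 − 243s^2 − 6t + 6s − 27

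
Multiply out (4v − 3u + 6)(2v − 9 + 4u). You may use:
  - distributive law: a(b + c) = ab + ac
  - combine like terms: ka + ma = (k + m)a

8v^2 − 24v + 10uv + 51u − 12u^2 − 54

(4v − 3u + 6)(2v − 9 + 4u)
= 8v^2 − 36v + 16uv − 6uv + 27u − 12u^2 + 12v − 54 + 24u    [distributive law]
= 8v^2 − 24v + 10uv + 51u − 12u^2 − 54    [combine like terms]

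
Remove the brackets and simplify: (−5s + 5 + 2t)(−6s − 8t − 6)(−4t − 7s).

−316s^2t − 210s^3 + 208t^2 + 364st + 120t + 210s + 64t^3

(−5s + 5 + 2t)(−6s − 8t − 6)(−4t − 7s)
= (30s^2 + 40st + 30s − 30s − 40t − 30 − 12st − 16t^2 − 12t)(−4t − 7s)    [distributive law]
= (30s^2 + 28st − 52t − 30 − 16t^2)(−4t − 7s)    [combine like terms]
= −120s^2t − 210s^3 − 112st^2 − 196s^2t + 208t^2 + 364st + 120t + 210s + 64t^3 + 112st^2    [distributive law]
= −316s^2t − 210s^3 + 208t^2 + 364st + 120t + 210s + 64t^3    [combine like terms]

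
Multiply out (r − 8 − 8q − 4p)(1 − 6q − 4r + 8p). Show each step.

33r + 26qr − 4r^2 + 24pr − 8 + 40q − 68p + 48q^2 − 40pq − 32p^2

(r − 8 − 8q − 4p)(1 − 6q − 4r + 8p)
= r − 6qr − 4r^2 + 8pr − 8 + 48q + 32r − 64p − 8q + 48q^2 + 32qr − 64pq − 4p + 24pq + 16pr − 32p^2    [distributive law]
= 33r + 26qr − 4r^2 + 24pr − 8 + 40q − 68p + 48q^2 − 40pq − 32p^2    [combine like terms]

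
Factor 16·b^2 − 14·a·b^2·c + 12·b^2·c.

16·b^2 − 14·a·b^2·c + 12·b^2·c
= 2(8·b^2 − 7·a·b^2·c + 6·b^2·c)    [factor out 2]
= 2·b^2(8 − 7·a·c + 6·c)    [factor out b^2]

2·b^2(8 − 7·a·c + 6·c)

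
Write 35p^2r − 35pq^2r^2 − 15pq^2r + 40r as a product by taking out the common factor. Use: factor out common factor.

35p^2r − 35pq^2r^2 − 15pq^2r + 40r
= 5(7p^2r − 7pq^2r^2 − 3pq^2r + 8r)    [factor out 5]
= 5r(7p^2 − 7pq^2r − 3pq^2 + 8)    [factor out r]

5r(7p^2 − 7pq^2r − 3pq^2 + 8)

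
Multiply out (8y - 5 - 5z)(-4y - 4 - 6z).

-32y^2 - 12y - 28yz + 20 + 50z + 30z^2

(8y - 5 - 5z)(-4y - 4 - 6z)
= -32y^2 - 32y - 48yz + 20y + 20 + 30z + 20yz + 20z + 30z^2    [distributive law]
= -32y^2 - 12y - 28yz + 20 + 50z + 30z^2    [combine like terms]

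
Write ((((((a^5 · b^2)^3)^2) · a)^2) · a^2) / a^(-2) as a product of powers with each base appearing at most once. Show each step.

((((((a^5 · b^2)^3)^2) · a)^2) · a^2) / a^(-2)
= ((((((a^5 · b^2)^3)^2)^2) · (a^2)) · a^2) / a^(-2)    [power of a product]
= (((((a^5 · b^2)^3)^4) · (a^2)) · a^2) / a^(-2)    [power of a power]
= ((((a^5 · b^2)^12) · (a^2)) · a^2) / a^(-2)    [power of a power]
= (((((a^5)^12) · ((b^2)^12)) · (a^2)) · a^2) / a^(-2)    [power of a product]
= (((a^60 · ((b^2)^12)) · (a^2)) · a^2) / a^(-2)    [power of a power]
= (((a^60 · b^24) · (a^2)) · a^2) / a^(-2)    [power of a power]
= a^66b^24    [quotient of powers; product of powers]

a^66b^24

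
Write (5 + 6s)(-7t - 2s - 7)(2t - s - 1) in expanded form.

(5 + 6s)(-7t - 2s - 7)(2t - s - 1)
= (-35t - 10s - 35 - 42st - 12s^2 - 42s)(2t - s - 1)    [distributive law]
= (-35t - 52s - 35 - 42st - 12s^2)(2t - s - 1)    [combine like terms]
= -70t^2 + 35st + 35t - 104st + 52s^2 + 52s - 70t + 35s + 35 - 84st^2 + 42s^2t + 42st - 24s^2t + 12s^3 + 12s^2    [distributive law]
= -70t^2 - 27st - 35t + 64s^2 + 87s + 35 - 84st^2 + 18s^2t + 12s^3    [combine like terms]

-70t^2 - 27st - 35t + 64s^2 + 87s + 35 - 84st^2 + 18s^2t + 12s^3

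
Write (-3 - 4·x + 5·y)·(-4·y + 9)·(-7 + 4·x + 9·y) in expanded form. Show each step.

-642·y - 208·x·y + 653·y² + 189 + 144·x + 64·x²·y + 64·x·y² - 144·x² - 180·y³

(-3 - 4·x + 5·y)·(-4·y + 9)·(-7 + 4·x + 9·y)
= (12·y - 27 + 16·x·y - 36·x - 20·y² + 45·y)·(-7 + 4·x + 9·y)    [distributive law]
= (57·y - 27 + 16·x·y - 36·x - 20·y²)·(-7 + 4·x + 9·y)    [combine like terms]
= -399·y + 228·x·y + 513·y² + 189 - 108·x - 243·y - 112·x·y + 64·x²·y + 144·x·y² + 252·x - 144·x² - 324·x·y + 140·y² - 80·x·y² - 180·y³    [distributive law]
= -642·y - 208·x·y + 653·y² + 189 + 144·x + 64·x²·y + 64·x·y² - 144·x² - 180·y³    [combine like terms]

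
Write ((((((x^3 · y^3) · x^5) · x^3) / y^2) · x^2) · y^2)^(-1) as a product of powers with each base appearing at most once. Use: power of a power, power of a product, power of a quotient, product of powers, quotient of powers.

x^(-13)y^(-3)

((((((x^3 · y^3) · x^5) · x^3) / y^2) · x^2) · y^2)^(-1)
= ((((((x^3 · y^3) · x^5) · x^3) / y^2) · x^2)^(-1)) · ((y^2)^(-1))    [power of a product]
= ((((((x^3 · y^3) · x^5) · x^3) / y^2)^(-1)) · ((x^2)^(-1))) · ((y^2)^(-1))    [power of a product]
= ((((((x^3 · y^3) · x^5) · x^3)^(-1)) / ((y^2)^(-1))) · ((x^2)^(-1))) · ((y^2)^(-1))    [power of a quotient]
= ((((((x^3 · y^3) · x^5)^(-1)) · ((x^3)^(-1))) / ((y^2)^(-1))) · ((x^2)^(-1))) · ((y^2)^(-1))    [power of a product]
= ((((((x^3 · y^3)^(-1)) · ((x^5)^(-1))) · ((x^3)^(-1))) / ((y^2)^(-1))) · ((x^2)^(-1))) · ((y^2)^(-1))    [power of a product]
= (((((((x^3)^(-1)) · ((y^3)^(-1))) · ((x^5)^(-1))) · ((x^3)^(-1))) / ((y^2)^(-1))) · ((x^2)^(-1))) · ((y^2)^(-1))    [power of a product]
= (((((x^(-3) · ((y^3)^(-1))) · ((x^5)^(-1))) · ((x^3)^(-1))) / ((y^2)^(-1))) · ((x^2)^(-1))) · ((y^2)^(-1))    [power of a power]
= (((((x^(-3) · y^(-3)) · ((x^5)^(-1))) · ((x^3)^(-1))) / ((y^2)^(-1))) · ((x^2)^(-1))) · ((y^2)^(-1))    [power of a power]
= (((((x^(-3) · y^(-3)) · x^(-5)) · ((x^3)^(-1))) / ((y^2)^(-1))) · ((x^2)^(-1))) · ((y^2)^(-1))    [power of a power]
= (((((x^(-3) · y^(-3)) · x^(-5)) · x^(-3)) / ((y^2)^(-1))) · ((x^2)^(-1))) · ((y^2)^(-1))    [power of a power]
= (((((x^(-3) · y^(-3)) · x^(-5)) · x^(-3)) / y^(-2)) · ((x^2)^(-1))) · ((y^2)^(-1))    [power of a power]
= (((((x^(-3) · y^(-3)) · x^(-5)) · x^(-3)) / y^(-2)) · x^(-2)) · ((y^2)^(-1))    [power of a power]
= (((((x^(-3) · y^(-3)) · x^(-5)) · x^(-3)) / y^(-2)) · x^(-2)) · y^(-2)    [power of a power]
= x^(-13)y^(-3)    [quotient of powers; product of powers]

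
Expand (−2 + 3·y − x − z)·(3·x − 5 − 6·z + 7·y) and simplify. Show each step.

(−2 + 3·y − x − z)·(3·x − 5 − 6·z + 7·y)
= −6·x + 10 + 12·z − 14·y + 9·x·y − 15·y − 18·y·z + 21·y^2 − 3·x^2 + 5·x + 6·x·z − 7·x·y − 3·x·z + 5·z + 6·z^2 − 7·y·z    [distributive law]
= −x + 10 + 17·z − 29·y + 2·x·y − 25·y·z + 21·y^2 − 3·x^2 + 3·x·z + 6·z^2    [combine like terms]

−x + 10 + 17·z − 29·y + 2·x·y − 25·y·z + 21·y^2 − 3·x^2 + 3·x·z + 6·z^2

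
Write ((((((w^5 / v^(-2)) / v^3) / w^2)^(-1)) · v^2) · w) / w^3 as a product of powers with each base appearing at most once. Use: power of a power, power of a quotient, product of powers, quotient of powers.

v^3·w^(-5)

((((((w^5 / v^(-2)) / v^3) / w^2)^(-1)) · v^2) · w) / w^3
= ((((((w^5 / v^(-2)) / v^3)^(-1)) / ((w^2)^(-1))) · v^2) · w) / w^3    [power of a quotient]
= ((((((w^5 / v^(-2))^(-1)) / ((v^3)^(-1))) / ((w^2)^(-1))) · v^2) · w) / w^3    [power of a quotient]
= (((((((w^5)^(-1)) / ((v^(-2))^(-1))) / ((v^3)^(-1))) / ((w^2)^(-1))) · v^2) · w) / w^3    [power of a quotient]
= (((((w^(-5) / ((v^(-2))^(-1))) / ((v^3)^(-1))) / ((w^2)^(-1))) · v^2) · w) / w^3    [power of a power]
= (((((w^(-5) / v^2) / ((v^3)^(-1))) / ((w^2)^(-1))) · v^2) · w) / w^3    [power of a power]
= (((((w^(-5) / v^2) / v^(-3)) / ((w^2)^(-1))) · v^2) · w) / w^3    [power of a power]
= (((((w^(-5) / v^2) / v^(-3)) / w^(-2)) · v^2) · w) / w^3    [power of a power]
= v^3·w^(-5)    [quotient of powers; product of powers]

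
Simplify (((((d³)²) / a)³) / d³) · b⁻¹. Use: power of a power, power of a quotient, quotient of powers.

(((((d³)²) / a)³) / d³) · b⁻¹
= (((((d³)²)³) / (a³)) / d³) · b⁻¹    [power of a quotient]
= ((((d³)⁶) / (a³)) / d³) · b⁻¹    [power of a power]
= ((d¹⁸ / (a³)) / d³) · b⁻¹    [power of a power]
= a⁻³b⁻¹d¹⁵    [quotient of powers]

a⁻³b⁻¹d¹⁵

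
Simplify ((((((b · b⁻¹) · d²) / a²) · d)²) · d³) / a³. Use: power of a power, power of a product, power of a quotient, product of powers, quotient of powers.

a⁻⁷·d⁹

((((((b · b⁻¹) · d²) / a²) · d)²) · d³) / a³
= ((((((b · b⁻¹) · d²) / a²)²) · (d²)) · d³) / a³    [power of a product]
= ((((((b · b⁻¹) · d²)²) / ((a²)²)) · (d²)) · d³) / a³    [power of a quotient]
= ((((((b · b⁻¹)²) · ((d²)²)) / ((a²)²)) · (d²)) · d³) / a³    [power of a product]
= ((((((b²) · ((b⁻¹)²)) · ((d²)²)) / ((a²)²)) · (d²)) · d³) / a³    [power of a product]
= (((((b² · b⁻²) · ((d²)²)) / ((a²)²)) · (d²)) · d³) / a³    [power of a power]
= ((((b⁰ · ((d²)²)) / ((a²)²)) · (d²)) · d³) / a³    [product of powers]
= ((((b⁰ · d⁴) / ((a²)²)) · (d²)) · d³) / a³    [power of a power]
= ((((b⁰ · d⁴) / a⁴) · (d²)) · d³) / a³    [power of a power]
= a⁻⁷·d⁹    [quotient of powers; product of powers]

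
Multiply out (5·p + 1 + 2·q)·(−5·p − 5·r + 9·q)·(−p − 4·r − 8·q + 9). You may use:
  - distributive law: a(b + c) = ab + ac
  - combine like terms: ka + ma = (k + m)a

25·p³ + 125·p²·r + 165·p²·q − 220·p² + 100·p·r² + 70·p·q·r − 200·p·r − 298·p·q² + 346·p·q − 45·p + 20·r² − 86·q·r − 45·r + 90·q² + 81·q + 40·q·r² + 8·q²·r − 144·q³

(5·p + 1 + 2·q)·(−5·p − 5·r + 9·q)·(−p − 4·r − 8·q + 9)
= (−25·p² − 25·p·r + 45·p·q − 5·p − 5·r + 9·q − 10·p·q − 10·q·r + 18·q²)·(−p − 4·r − 8·q + 9)    [distributive law]
= (−25·p² − 25·p·r + 35·p·q − 5·p − 5·r + 9·q − 10·q·r + 18·q²)·(−p − 4·r − 8·q + 9)    [combine like terms]
= 25·p³ + 100·p²·r + 200·p²·q − 225·p² + 25·p²·r + 100·p·r² + 200·p·q·r − 225·p·r − 35·p²·q − 140·p·q·r − 280·p·q² + 315·p·q + 5·p² + 20·p·r + 40·p·q − 45·p + 5·p·r + 20·r² + 40·q·r − 45·r − 9·p·q − 36·q·r − 72·q² + 81·q + 10·p·q·r + 40·q·r² + 80·q²·r − 90·q·r − 18·p·q² − 72·q²·r − 144·q³ + 162·q²    [distributive law]
= 25·p³ + 125·p²·r + 165·p²·q − 220·p² + 100·p·r² + 70·p·q·r − 200·p·r − 298·p·q² + 346·p·q − 45·p + 20·r² − 86·q·r − 45·r + 90·q² + 81·q + 40·q·r² + 8·q²·r − 144·q³    [combine like terms]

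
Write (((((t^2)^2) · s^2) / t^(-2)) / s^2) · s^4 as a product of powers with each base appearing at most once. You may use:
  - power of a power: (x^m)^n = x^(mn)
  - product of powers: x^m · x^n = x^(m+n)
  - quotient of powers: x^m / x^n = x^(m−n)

(((((t^2)^2) · s^2) / t^(-2)) / s^2) · s^4
= (((t^4 · s^2) / t^(-2)) / s^2) · s^4    [power of a power]
= s^4t^6    [quotient of powers; product of powers]

s^4t^6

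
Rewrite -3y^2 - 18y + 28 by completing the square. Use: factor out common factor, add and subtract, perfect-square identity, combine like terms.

-3y^2 - 18y + 28
= -3(y^2 + 6y) + 28    [factor out -3 from the y-terms]
= -3(y^2 + 6y + 9 - 9) + 28    [add and subtract 9 inside the bracket]
= -3(y + 3)^2 + 27 + 28    [perfect-square identity]
= -3(y + 3)^2 + 55    [combine constants]

-3(y + 3)^2 + 55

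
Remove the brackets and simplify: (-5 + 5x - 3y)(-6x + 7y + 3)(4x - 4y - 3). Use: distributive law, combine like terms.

270x^2 - 515xy - 195x + 239y^2 + 192y + 45 - 120x^3 + 332x^2y - 296xy^2 + 84y^3

(-5 + 5x - 3y)(-6x + 7y + 3)(4x - 4y - 3)
= (30x - 35y - 15 - 30x^2 + 35xy + 15x + 18xy - 21y^2 - 9y)(4x - 4y - 3)    [distributive law]
= (45x - 44y - 15 - 30x^2 + 53xy - 21y^2)(4x - 4y - 3)    [combine like terms]
= 180x^2 - 180xy - 135x - 176xy + 176y^2 + 132y - 60x + 60y + 45 - 120x^3 + 120x^2y + 90x^2 + 212x^2y - 212xy^2 - 159xy - 84xy^2 + 84y^3 + 63y^2    [distributive law]
= 270x^2 - 515xy - 195x + 239y^2 + 192y + 45 - 120x^3 + 332x^2y - 296xy^2 + 84y^3    [combine like terms]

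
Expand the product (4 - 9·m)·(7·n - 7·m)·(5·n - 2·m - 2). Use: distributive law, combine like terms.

(4 - 9·m)·(7·n - 7·m)·(5·n - 2·m - 2)
= (28·n - 28·m - 63·m·n + 63·m^2)·(5·n - 2·m - 2)    [distributive law]
= 140·n^2 - 56·m·n - 56·n - 140·m·n + 56·m^2 + 56·m - 315·m·n^2 + 126·m^2·n + 126·m·n + 315·m^2·n - 126·m^3 - 126·m^2    [distributive law]
= 140·n^2 - 70·m·n - 56·n - 70·m^2 + 56·m - 315·m·n^2 + 441·m^2·n - 126·m^3    [combine like terms]

140·n^2 - 70·m·n - 56·n - 70·m^2 + 56·m - 315·m·n^2 + 441·m^2·n - 126·m^3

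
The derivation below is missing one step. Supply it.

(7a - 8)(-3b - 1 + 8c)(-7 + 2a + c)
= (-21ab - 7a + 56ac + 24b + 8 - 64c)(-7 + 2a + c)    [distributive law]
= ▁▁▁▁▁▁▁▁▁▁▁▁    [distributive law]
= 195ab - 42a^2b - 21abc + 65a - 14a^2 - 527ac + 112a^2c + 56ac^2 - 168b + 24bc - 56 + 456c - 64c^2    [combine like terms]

After distributive law, the bracketed line is:

147ab - 42a^2b - 21abc + 49a - 14a^2 - 7ac - 392ac + 112a^2c + 56ac^2 - 168b + 48ab + 24bc - 56 + 16a + 8c + 448c - 128ac - 64c^2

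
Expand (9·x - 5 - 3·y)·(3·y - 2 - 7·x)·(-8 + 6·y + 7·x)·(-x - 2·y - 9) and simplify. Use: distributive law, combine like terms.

(9·x - 5 - 3·y)·(3·y - 2 - 7·x)·(-8 + 6·y + 7·x)·(-x - 2·y - 9)
= (27·x·y - 18·x - 63·x^2 - 15·y + 10 + 35·x - 9·y^2 + 6·y + 21·x·y)·(-8 + 6·y + 7·x)·(-x - 2·y - 9)    [distributive law]
= (48·x·y + 17·x - 63·x^2 - 9·y + 10 - 9·y^2)·(-8 + 6·y + 7·x)·(-x - 2·y - 9)    [combine like terms]
= (-384·x·y + 288·x·y^2 + 336·x^2·y - 136·x + 102·x·y + 119·x^2 + 504·x^2 - 378·x^2·y - 441·x^3 + 72·y - 54·y^2 - 63·x·y - 80 + 60·y + 70·x + 72·y^2 - 54·y^3 - 63·x·y^2)·(-x - 2·y - 9)    [distributive law]
= (-345·x·y + 225·x·y^2 - 42·x^2·y - 66·x + 623·x^2 - 441·x^3 + 132·y + 18·y^2 - 80 - 54·y^3)·(-x - 2·y - 9)    [combine like terms]
= 345·x^2·y + 690·x·y^2 + 3105·x·y - 225·x^2·y^2 - 450·x·y^3 - 2025·x·y^2 + 42·x^3·y + 84·x^2·y^2 + 378·x^2·y + 66·x^2 + 132·x·y + 594·x - 623·x^3 - 1246·x^2·y - 5607·x^2 + 441·x^4 + 882·x^3·y + 3969·x^3 - 132·x·y - 264·y^2 - 1188·y - 18·x·y^2 - 36·y^3 - 162·y^2 + 80·x + 160·y + 720 + 54·x·y^3 + 108·y^4 + 486·y^3    [distributive law]
= -523·x^2·y - 1353·x·y^2 + 3105·x·y - 141·x^2·y^2 - 396·x·y^3 + 924·x^3·y - 5541·x^2 + 674·x + 3346·x^3 + 441·x^4 - 426·y^2 - 1028·y + 450·y^3 + 720 + 108·y^4    [combine like terms]

-523·x^2·y - 1353·x·y^2 + 3105·x·y - 141·x^2·y^2 - 396·x·y^3 + 924·x^3·y - 5541·x^2 + 674·x + 3346·x^3 + 441·x^4 - 426·y^2 - 1028·y + 450·y^3 + 720 + 108·y^4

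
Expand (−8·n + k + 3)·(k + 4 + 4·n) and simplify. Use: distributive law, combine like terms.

−4·k·n − 20·n − 32·n² + k² + 7·k + 12

(−8·n + k + 3)·(k + 4 + 4·n)
= −8·k·n − 32·n − 32·n² + k² + 4·k + 4·k·n + 3·k + 12 + 12·n    [distributive law]
= −4·k·n − 20·n − 32·n² + k² + 7·k + 12    [combine like terms]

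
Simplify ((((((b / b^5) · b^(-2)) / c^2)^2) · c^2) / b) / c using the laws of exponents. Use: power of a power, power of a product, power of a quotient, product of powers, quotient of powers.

b^(-13)c^(-3)

((((((b / b^5) · b^(-2)) / c^2)^2) · c^2) / b) / c
= ((((((b / b^5) · b^(-2))^2) / ((c^2)^2)) · c^2) / b) / c    [power of a quotient]
= ((((((b / b^5)^2) · ((b^(-2))^2)) / ((c^2)^2)) · c^2) / b) / c    [power of a product]
= ((((((b^2) / ((b^5)^2)) · ((b^(-2))^2)) / ((c^2)^2)) · c^2) / b) / c    [power of a quotient]
= (((((b^2 / b^10) · ((b^(-2))^2)) / ((c^2)^2)) · c^2) / b) / c    [power of a power]
= ((((b^(-8) · ((b^(-2))^2)) / ((c^2)^2)) · c^2) / b) / c    [quotient of powers]
= ((((b^(-8) · b^(-4)) / ((c^2)^2)) · c^2) / b) / c    [power of a power]
= (((b^(-12) / ((c^2)^2)) · c^2) / b) / c    [product of powers]
= (((b^(-12) / c^4) · c^2) / b) / c    [power of a power]
= b^(-13)c^(-3)    [quotient of powers; product of powers]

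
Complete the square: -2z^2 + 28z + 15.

-2z^2 + 28z + 15
= -2(z^2 - 14z) + 15    [factor out -2 from the z-terms]
= -2(z^2 - 14z + 49 - 49) + 15    [add and subtract 49 inside the bracket]
= -2(z - 7)^2 + 98 + 15    [perfect-square identity]
= -2(z - 7)^2 + 113    [combine constants]

-2(z - 7)^2 + 113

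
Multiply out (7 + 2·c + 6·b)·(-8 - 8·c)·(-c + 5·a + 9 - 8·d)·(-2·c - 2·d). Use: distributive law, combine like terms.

(7 + 2·c + 6·b)·(-8 - 8·c)·(-c + 5·a + 9 - 8·d)·(-2·c - 2·d)
= (-56 - 56·c - 16·c - 16·c² - 48·b - 48·b·c)·(-c + 5·a + 9 - 8·d)·(-2·c - 2·d)    [distributive law]
= (-56 - 72·c - 16·c² - 48·b - 48·b·c)·(-c + 5·a + 9 - 8·d)·(-2·c - 2·d)    [combine like terms]
= (56·c - 280·a - 504 + 448·d + 72·c² - 360·a·c - 648·c + 576·c·d + 16·c³ - 80·a·c² - 144·c² + 128·c²·d + 48·b·c - 240·a·b - 432·b + 384·b·d + 48·b·c² - 240·a·b·c - 432·b·c + 384·b·c·d)·(-2·c - 2·d)    [distributive law]
= (-592·c - 280·a - 504 + 448·d - 72·c² - 360·a·c + 576·c·d + 16·c³ - 80·a·c² + 128·c²·d - 384·b·c - 240·a·b - 432·b + 384·b·d + 48·b·c² - 240·a·b·c + 384·b·c·d)·(-2·c - 2·d)    [combine like terms]
= 1184·c² + 1184·c·d + 560·a·c + 560·a·d + 1008·c + 1008·d - 896·c·d - 896·d² + 144·c³ + 144·c²·d + 720·a·c² + 720·a·c·d - 1152·c²·d - 1152·c·d² - 32·c⁴ - 32·c³·d + 160·a·c³ + 160·a·c²·d - 256·c³·d - 256·c²·d² + 768·b·c² + 768·b·c·d + 480·a·b·c + 480·a·b·d + 864·b·c + 864·b·d - 768·b·c·d - 768·b·d² - 96·b·c³ - 96·b·c²·d + 480·a·b·c² + 480·a·b·c·d - 768·b·c²·d - 768·b·c·d²    [distributive law]
= 1184·c² + 288·c·d + 560·a·c + 560·a·d + 1008·c + 1008·d - 896·d² + 144·c³ - 1008·c²·d + 720·a·c² + 720·a·c·d - 1152·c·d² - 32·c⁴ - 288·c³·d + 160·a·c³ + 160·a·c²·d - 256·c²·d² + 768·b·c² + 480·a·b·c + 480·a·b·d + 864·b·c + 864·b·d - 768·b·d² - 96·b·c³ - 864·b·c²·d + 480·a·b·c² + 480·a·b·c·d - 768·b·c·d²    [combine like terms]

1184·c² + 288·c·d + 560·a·c + 560·a·d + 1008·c + 1008·d - 896·d² + 144·c³ - 1008·c²·d + 720·a·c² + 720·a·c·d - 1152·c·d² - 32·c⁴ - 288·c³·d + 160·a·c³ + 160·a·c²·d - 256·c²·d² + 768·b·c² + 480·a·b·c + 480·a·b·d + 864·b·c + 864·b·d - 768·b·d² - 96·b·c³ - 864·b·c²·d + 480·a·b·c² + 480·a·b·c·d - 768·b·c·d²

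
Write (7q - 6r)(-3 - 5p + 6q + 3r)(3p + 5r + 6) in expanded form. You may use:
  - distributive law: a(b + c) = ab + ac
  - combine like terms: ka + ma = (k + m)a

(7q - 6r)(-3 - 5p + 6q + 3r)(3p + 5r + 6)
= (-21q - 35pq + 42q² + 21qr + 18r + 30pr - 36qr - 18r²)(3p + 5r + 6)    [distributive law]
= (-21q - 35pq + 42q² - 15qr + 18r + 30pr - 18r²)(3p + 5r + 6)    [combine like terms]
= -63pq - 105qr - 126q - 105p²q - 175pqr - 210pq + 126pq² + 210q²r + 252q² - 45pqr - 75qr² - 90qr + 54pr + 90r² + 108r + 90p²r + 150pr² + 180pr - 54pr² - 90r³ - 108r²    [distributive law]
= -273pq - 195qr - 126q - 105p²q - 220pqr + 126pq² + 210q²r + 252q² - 75qr² + 234pr - 18r² + 108r + 90p²r + 96pr² - 90r³    [combine like terms]

-273pq - 195qr - 126q - 105p²q - 220pqr + 126pq² + 210q²r + 252q² - 75qr² + 234pr - 18r² + 108r + 90p²r + 96pr² - 90r³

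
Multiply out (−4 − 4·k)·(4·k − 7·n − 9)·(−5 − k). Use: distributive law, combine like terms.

(−4 − 4·k)·(4·k − 7·n − 9)·(−5 − k)
= (−16·k + 28·n + 36 − 16·k^2 + 28·k·n + 36·k)·(−5 − k)    [distributive law]
= (20·k + 28·n + 36 − 16·k^2 + 28·k·n)·(−5 − k)    [combine like terms]
= −100·k − 20·k^2 − 140·n − 28·k·n − 180 − 36·k + 80·k^2 + 16·k^3 − 140·k·n − 28·k^2·n    [distributive law]
= −136·k + 60·k^2 − 140·n − 168·k·n − 180 + 16·k^3 − 28·k^2·n    [combine like terms]

−136·k + 60·k^2 − 140·n − 168·k·n − 180 + 16·k^3 − 28·k^2·n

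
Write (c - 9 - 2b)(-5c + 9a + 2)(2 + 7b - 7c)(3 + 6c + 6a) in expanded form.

(c - 9 - 2b)(-5c + 9a + 2)(2 + 7b - 7c)(3 + 6c + 6a)
= (-5c^2 + 9ac + 2c + 45c - 81a - 18 + 10bc - 18ab - 4b)(2 + 7b - 7c)(3 + 6c + 6a)    [distributive law]
= (-5c^2 + 9ac + 47c - 81a - 18 + 10bc - 18ab - 4b)(2 + 7b - 7c)(3 + 6c + 6a)    [combine like terms]
= (-10c^2 - 35bc^2 + 35c^3 + 18ac + 63abc - 63ac^2 + 94c + 329bc - 329c^2 - 162a - 567ab + 567ac - 36 - 126b + 126c + 20bc + 70b^2c - 70bc^2 - 36ab - 126ab^2 + 126abc - 8b - 28b^2 + 28bc)(3 + 6c + 6a)    [distributive law]
= (-339c^2 - 105bc^2 + 35c^3 + 585ac + 189abc - 63ac^2 + 220c + 377bc - 162a - 603ab - 36 - 134b + 70b^2c - 126ab^2 - 28b^2)(3 + 6c + 6a)    [combine like terms]
= -1017c^2 - 2034c^3 - 2034ac^2 - 315bc^2 - 630bc^3 - 630abc^2 + 105c^3 + 210c^4 + 210ac^3 + 1755ac + 3510ac^2 + 3510a^2c + 567abc + 1134abc^2 + 1134a^2bc - 189ac^2 - 378ac^3 - 378a^2c^2 + 660c + 1320c^2 + 1320ac + 1131bc + 2262bc^2 + 2262abc - 486a - 972ac - 972a^2 - 1809ab - 3618abc - 3618a^2b - 108 - 216c - 216a - 402b - 804bc - 804ab + 210b^2c + 420b^2c^2 + 420ab^2c - 378ab^2 - 756ab^2c - 756a^2b^2 - 84b^2 - 168b^2c - 168ab^2    [distributive law]
= 303c^2 - 1929c^3 + 1287ac^2 + 1947bc^2 - 630bc^3 + 504abc^2 + 210c^4 - 168ac^3 + 2103ac + 3510a^2c - 789abc + 1134a^2bc - 378a^2c^2 + 444c + 327bc - 702a - 972a^2 - 2613ab - 3618a^2b - 108 - 402b + 42b^2c + 420b^2c^2 - 336ab^2c - 546ab^2 - 756a^2b^2 - 84b^2    [combine like terms]

303c^2 - 1929c^3 + 1287ac^2 + 1947bc^2 - 630bc^3 + 504abc^2 + 210c^4 - 168ac^3 + 2103ac + 3510a^2c - 789abc + 1134a^2bc - 378a^2c^2 + 444c + 327bc - 702a - 972a^2 - 2613ab - 3618a^2b - 108 - 402b + 42b^2c + 420b^2c^2 - 336ab^2c - 546ab^2 - 756a^2b^2 - 84b^2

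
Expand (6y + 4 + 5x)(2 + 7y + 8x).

40y + 42y^2 + 83xy + 8 + 42x + 40x^2

(6y + 4 + 5x)(2 + 7y + 8x)
= 12y + 42y^2 + 48xy + 8 + 28y + 32x + 10x + 35xy + 40x^2    [distributive law]
= 40y + 42y^2 + 83xy + 8 + 42x + 40x^2    [combine like terms]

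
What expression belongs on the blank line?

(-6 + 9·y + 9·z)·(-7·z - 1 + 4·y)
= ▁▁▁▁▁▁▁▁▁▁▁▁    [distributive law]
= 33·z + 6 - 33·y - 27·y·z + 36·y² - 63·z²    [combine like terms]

After distributive law, the bracketed line is:

42·z + 6 - 24·y - 63·y·z - 9·y + 36·y² - 63·z² - 9·z + 36·y·z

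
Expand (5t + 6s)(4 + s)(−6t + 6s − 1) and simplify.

(5t + 6s)(4 + s)(−6t + 6s − 1)
= (20t + 5st + 24s + 6s^2)(−6t + 6s − 1)    [distributive law]
= −120t^2 + 120st − 20t − 30st^2 + 30s^2t − 5st − 144st + 144s^2 − 24s − 36s^2t + 36s^3 − 6s^2    [distributive law]
= −120t^2 − 29st − 20t − 30st^2 − 6s^2t + 138s^2 − 24s + 36s^3    [combine like terms]

−120t^2 − 29st − 20t − 30st^2 − 6s^2t + 138s^2 − 24s + 36s^3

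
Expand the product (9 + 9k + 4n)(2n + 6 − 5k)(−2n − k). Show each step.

(9 + 9k + 4n)(2n + 6 − 5k)(−2n − k)
= (18n + 54 − 45k + 18kn + 54k − 45k^2 + 8n^2 + 24n − 20kn)(−2n − k)    [distributive law]
= (42n + 54 + 9k − 2kn − 45k^2 + 8n^2)(−2n − k)    [combine like terms]
= −84n^2 − 42kn − 108n − 54k − 18kn − 9k^2 + 4kn^2 + 2k^2n + 90k^2n + 45k^3 − 16n^3 − 8kn^2    [distributive law]
= −84n^2 − 60kn − 108n − 54k − 9k^2 − 4kn^2 + 92k^2n + 45k^3 − 16n^3    [combine like terms]

−84n^2 − 60kn − 108n − 54k − 9k^2 − 4kn^2 + 92k^2n + 45k^3 − 16n^3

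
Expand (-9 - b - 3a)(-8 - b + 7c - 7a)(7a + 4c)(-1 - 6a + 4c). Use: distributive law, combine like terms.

-504a - 3633a^2 + 381ac - 288c + 1404c^2 - 119ab - 784a^2b + 77abc - 68bc + 300bc^2 + 3057a^2c + 1224ac^2 - 1008c^3 - 3801a^3 - 7ab^2 - 42a^2b^2 + 4ab^2c - 4b^2c + 16b^2c^2 + 334a^2bc + 132abc^2 - 112bc^3 - 420a^3b + 966a^3c + 252a^2c^2 - 336ac^3 - 882a^4

(-9 - b - 3a)(-8 - b + 7c - 7a)(7a + 4c)(-1 - 6a + 4c)
= (72 + 9b - 63c + 63a + 8b + b^2 - 7bc + 7ab + 24a + 3ab - 21ac + 21a^2)(7a + 4c)(-1 - 6a + 4c)    [distributive law]
= (72 + 17b - 63c + 87a + b^2 - 7bc + 10ab - 21ac + 21a^2)(7a + 4c)(-1 - 6a + 4c)    [combine like terms]
= (504a + 288c + 119ab + 68bc - 441ac - 252c^2 + 609a^2 + 348ac + 7ab^2 + 4b^2c - 49abc - 28bc^2 + 70a^2b + 40abc - 147a^2c - 84ac^2 + 147a^3 + 84a^2c)(-1 - 6a + 4c)    [distributive law]
= (504a + 288c + 119ab + 68bc - 93ac - 252c^2 + 609a^2 + 7ab^2 + 4b^2c - 9abc - 28bc^2 + 70a^2b - 63a^2c - 84ac^2 + 147a^3)(-1 - 6a + 4c)    [combine like terms]
= -504a - 3024a^2 + 2016ac - 288c - 1728ac + 1152c^2 - 119ab - 714a^2b + 476abc - 68bc - 408abc + 272bc^2 + 93ac + 558a^2c - 372ac^2 + 252c^2 + 1512ac^2 - 1008c^3 - 609a^2 - 3654a^3 + 2436a^2c - 7ab^2 - 42a^2b^2 + 28ab^2c - 4b^2c - 24ab^2c + 16b^2c^2 + 9abc + 54a^2bc - 36abc^2 + 28bc^2 + 168abc^2 - 112bc^3 - 70a^2b - 420a^3b + 280a^2bc + 63a^2c + 378a^3c - 252a^2c^2 + 84ac^2 + 504a^2c^2 - 336ac^3 - 147a^3 - 882a^4 + 588a^3c    [distributive law]
= -504a - 3633a^2 + 381ac - 288c + 1404c^2 - 119ab - 784a^2b + 77abc - 68bc + 300bc^2 + 3057a^2c + 1224ac^2 - 1008c^3 - 3801a^3 - 7ab^2 - 42a^2b^2 + 4ab^2c - 4b^2c + 16b^2c^2 + 334a^2bc + 132abc^2 - 112bc^3 - 420a^3b + 966a^3c + 252a^2c^2 - 336ac^3 - 882a^4    [combine like terms]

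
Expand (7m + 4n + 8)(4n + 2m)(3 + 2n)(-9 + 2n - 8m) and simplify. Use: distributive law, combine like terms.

(7m + 4n + 8)(4n + 2m)(3 + 2n)(-9 + 2n - 8m)
= (28mn + 14m² + 16n² + 8mn + 32n + 16m)(3 + 2n)(-9 + 2n - 8m)    [distributive law]
= (36mn + 14m² + 16n² + 32n + 16m)(3 + 2n)(-9 + 2n - 8m)    [combine like terms]
= (108mn + 72mn² + 42m² + 28m²n + 48n² + 32n³ + 96n + 64n² + 48m + 32mn)(-9 + 2n - 8m)    [distributive law]
= (140mn + 72mn² + 42m² + 28m²n + 112n² + 32n³ + 96n + 48m)(-9 + 2n - 8m)    [combine like terms]
= -1260mn + 280mn² - 1120m²n - 648mn² + 144mn³ - 576m²n² - 378m² + 84m²n - 336m³ - 252m²n + 56m²n² - 224m³n - 1008n² + 224n³ - 896mn² - 288n³ + 64n⁴ - 256mn³ - 864n + 192n² - 768mn - 432m + 96mn - 384m²    [distributive law]
= -1932mn - 1264mn² - 1288m²n - 112mn³ - 520m²n² - 762m² - 336m³ - 224m³n - 816n² - 64n³ + 64n⁴ - 864n - 432m    [combine like terms]

-1932mn - 1264mn² - 1288m²n - 112mn³ - 520m²n² - 762m² - 336m³ - 224m³n - 816n² - 64n³ + 64n⁴ - 864n - 432m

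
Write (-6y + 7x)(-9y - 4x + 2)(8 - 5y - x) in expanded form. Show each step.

(-6y + 7x)(-9y - 4x + 2)(8 - 5y - x)
= (54y^2 + 24xy - 12y - 63xy - 28x^2 + 14x)(8 - 5y - x)    [distributive law]
= (54y^2 - 39xy - 12y - 28x^2 + 14x)(8 - 5y - x)    [combine like terms]
= 432y^2 - 270y^3 - 54xy^2 - 312xy + 195xy^2 + 39x^2y - 96y + 60y^2 + 12xy - 224x^2 + 140x^2y + 28x^3 + 112x - 70xy - 14x^2    [distributive law]
= 492y^2 - 270y^3 + 141xy^2 - 370xy + 179x^2y - 96y - 238x^2 + 28x^3 + 112x    [combine like terms]

492y^2 - 270y^3 + 141xy^2 - 370xy + 179x^2y - 96y - 238x^2 + 28x^3 + 112x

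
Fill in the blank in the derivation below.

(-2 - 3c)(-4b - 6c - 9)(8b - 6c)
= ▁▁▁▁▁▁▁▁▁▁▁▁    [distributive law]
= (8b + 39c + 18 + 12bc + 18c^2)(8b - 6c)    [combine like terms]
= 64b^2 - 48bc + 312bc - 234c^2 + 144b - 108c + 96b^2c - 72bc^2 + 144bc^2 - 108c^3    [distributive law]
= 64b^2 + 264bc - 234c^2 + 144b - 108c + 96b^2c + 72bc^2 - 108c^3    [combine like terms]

After distributive law, the bracketed line is:

(8b + 12c + 18 + 12bc + 18c^2 + 27c)(8b - 6c)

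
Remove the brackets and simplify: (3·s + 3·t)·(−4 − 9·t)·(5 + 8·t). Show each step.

−60·s − 231·s·t − 216·s·t² − 60·t − 231·t² − 216·t³

(3·s + 3·t)·(−4 − 9·t)·(5 + 8·t)
= (−12·s − 27·s·t − 12·t − 27·t²)·(5 + 8·t)    [distributive law]
= −60·s − 96·s·t − 135·s·t − 216·s·t² − 60·t − 96·t² − 135·t² − 216·t³    [distributive law]
= −60·s − 231·s·t − 216·s·t² − 60·t − 231·t² − 216·t³    [combine like terms]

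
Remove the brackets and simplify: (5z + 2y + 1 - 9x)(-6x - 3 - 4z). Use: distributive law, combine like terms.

(5z + 2y + 1 - 9x)(-6x - 3 - 4z)
= -30xz - 15z - 20z^2 - 12xy - 6y - 8yz - 6x - 3 - 4z + 54x^2 + 27x + 36xz    [distributive law]
= 6xz - 19z - 20z^2 - 12xy - 6y - 8yz + 21x - 3 + 54x^2    [combine like terms]

6xz - 19z - 20z^2 - 12xy - 6y - 8yz + 21x - 3 + 54x^2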